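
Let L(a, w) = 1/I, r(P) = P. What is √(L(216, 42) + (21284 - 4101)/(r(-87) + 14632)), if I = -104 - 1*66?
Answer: √287476717890/494530 ≈ 1.0842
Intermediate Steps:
I = -170 (I = -104 - 66 = -170)
L(a, w) = -1/170 (L(a, w) = 1/(-170) = -1/170)
√(L(216, 42) + (21284 - 4101)/(r(-87) + 14632)) = √(-1/170 + (21284 - 4101)/(-87 + 14632)) = √(-1/170 + 17183/14545) = √(581313/494530) = √287476717890/494530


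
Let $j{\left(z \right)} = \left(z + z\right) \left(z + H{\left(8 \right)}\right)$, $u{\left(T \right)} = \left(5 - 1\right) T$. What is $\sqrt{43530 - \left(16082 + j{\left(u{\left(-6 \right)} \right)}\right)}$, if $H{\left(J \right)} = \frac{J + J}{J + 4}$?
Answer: $2 \sqrt{6590} \approx 162.36$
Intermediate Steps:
$H{\left(J \right)} = \frac{2 J}{4 + J}$
$u{\left(T \right)} = 4 T$
$j{\left(z \right)} = 2 z \left(\frac{4}{3} + z\right)$ ($j{\left(z \right)} = \left(z + z\right) \left(z + 2 \cdot 8 \frac{1}{4 + 8}\right) = 2 z \left(z + 2 \cdot 8 \cdot \frac{1}{12}\right) = 2 z \left(z + \frac{4}{3}\right) = 2 z \left(\frac{4}{3} + z\right)$)
$\sqrt{43530 - \left(16082 + j{\left(u{\left(-6 \right)} \right)}\right)} = \sqrt{43530 - \left(16082 + \frac{2 \cdot 4 \left(-6\right) \left(4 + 3 \cdot 4 \left(-6\right)\right)}{3}\right)} = \sqrt{43530 - \left(16082 + \frac{2}{3} \left(-24\right) \left(4 + 3 \left(-24\right)\right)\right)} = \sqrt{43530 - \left(16082 + \frac{2}{3} \left(-24\right) \left(4 - 72\right)\right)} = \sqrt{43530 - \left(16082 + \frac{2}{3} \left(-24\right) \left(-68\right)\right)} = \sqrt{43530 - 17170} = \sqrt{26360} = 2 \sqrt{6590}$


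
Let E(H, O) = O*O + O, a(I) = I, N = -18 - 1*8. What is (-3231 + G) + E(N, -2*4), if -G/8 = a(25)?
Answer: -3375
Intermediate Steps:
N = -26 (N = -18 - 8 = -26)
G = -200 (G = -8*25 = -200)
E(H, O) = O + O² (E(H, O) = O² + O = O + O²)
(-3231 + G) + E(N, -2*4) = (-3231 - 200) + (-2*4)*(1 - 2*4) = -3431 - 8*(1 - 8) = -3431 - 8*(-7) = -3431 + 56 = -3375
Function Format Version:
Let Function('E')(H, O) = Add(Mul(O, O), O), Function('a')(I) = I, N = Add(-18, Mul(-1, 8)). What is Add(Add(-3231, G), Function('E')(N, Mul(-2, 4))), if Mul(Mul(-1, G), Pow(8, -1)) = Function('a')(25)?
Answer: -3375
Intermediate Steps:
N = -26 (N = Add(-18, -8) = -26)
G = -200 (G = Mul(-8, 25) = -200)
Function('E')(H, O) = Add(O, Pow(O, 2)) (Function('E')(H, O) = Add(Pow(O, 2), O) = Add(O, Pow(O, 2)))
Add(Add(-3231, G), Function('E')(N, Mul(-2, 4))) = Add(Add(-3231, -200), Mul(Mul(-2, 4), Add(1, Mul(-2, 4)))) = Add(-3431, Mul(-8, Add(1, -8))) = Add(-3431, Mul(-8, -7)) = Add(-3431, 56) = -3375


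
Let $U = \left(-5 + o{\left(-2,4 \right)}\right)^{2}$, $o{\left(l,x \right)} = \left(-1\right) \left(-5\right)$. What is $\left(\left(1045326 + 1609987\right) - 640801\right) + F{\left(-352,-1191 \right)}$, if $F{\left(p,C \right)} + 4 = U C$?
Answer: $2014508$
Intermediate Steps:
$o{\left(l,x \right)} = 5$
$U = 0$ ($U = \left(-5 + 5\right)^{2} = 0^{2} = 0$)
$F{\left(p,C \right)} = -4$ ($F{\left(p,C \right)} = -4 + 0 C = -4 + 0 = -4$)
$\left(\left(1045326 + 1609987\right) - 640801\right) + F{\left(-352,-1191 \right)} = \left(\left(1045326 + 1609987\right) - 640801\right) - 4 = \left(2655313 - 640801\right) - 4 = 2014512 - 4 = 2014508$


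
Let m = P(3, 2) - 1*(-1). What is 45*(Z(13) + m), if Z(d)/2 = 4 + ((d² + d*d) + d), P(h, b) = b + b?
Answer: 32175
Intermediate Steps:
P(h, b) = 2*b
m = 5 (m = 2*2 - 1*(-1) = 4 + 1 = 5)
Z(d) = 8 + 2*d + 4*d² (Z(d) = 2*(4 + ((d² + d*d) + d)) = 2*(4 + ((d² + d²) + d)) = 2*(4 + (2*d² + d)) = 2*(4 + (d + 2*d²)) = 2*(4 + d + 2*d²) = 8 + 2*d + 4*d²)
45*(Z(13) + m) = 45*((8 + 2*13 + 4*13²) + 5) = 45*((8 + 26 + 4*169) + 5) = 45*((8 + 26 + 676) + 5) = 45*(710 + 5) = 45*715 = 32175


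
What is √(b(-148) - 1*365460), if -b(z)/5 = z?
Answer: 4*I*√22795 ≈ 603.92*I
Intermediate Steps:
b(z) = -5*z
√(b(-148) - 1*365460) = √(-5*(-148) - 1*365460) = √(740 - 365460) = √(-364720) = 4*I*√22795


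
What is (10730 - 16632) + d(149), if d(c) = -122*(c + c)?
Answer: -42258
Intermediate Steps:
d(c) = -244*c
(10730 - 16632) + d(149) = (10730 - 16632) - 244*149 = -5902 - 36356 = -42258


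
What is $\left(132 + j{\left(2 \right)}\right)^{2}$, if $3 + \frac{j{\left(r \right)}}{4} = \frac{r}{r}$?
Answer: $15376$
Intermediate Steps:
$j{\left(r \right)} = -8$ ($j{\left(r \right)} = -12 + 4 \frac{r}{r} = -12 + 4 \cdot 1 = -12 + 4 = -8$)
$\left(132 + j{\left(2 \right)}\right)^{2} = \left(132 - 8\right)^{2} = 124^{2} = 15376$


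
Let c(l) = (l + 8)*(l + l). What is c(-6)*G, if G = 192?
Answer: -4608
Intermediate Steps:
c(l) = 2*l*(8 + l) (c(l) = (8 + l)*(2*l) = 2*l*(8 + l))
c(-6)*G = (2*(-6)*(8 - 6))*192 = (2*(-6)*2)*192 = -24*192 = -4608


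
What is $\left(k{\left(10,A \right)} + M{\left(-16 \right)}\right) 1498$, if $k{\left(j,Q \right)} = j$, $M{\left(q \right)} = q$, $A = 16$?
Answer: $-8988$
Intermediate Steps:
$\left(k{\left(10,A \right)} + M{\left(-16 \right)}\right) 1498 = \left(10 - 16\right) 1498 = \left(-6\right) 1498 = -8988$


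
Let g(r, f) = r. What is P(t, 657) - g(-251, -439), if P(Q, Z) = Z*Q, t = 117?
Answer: 77120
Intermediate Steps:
P(Q, Z) = Q*Z
P(t, 657) - g(-251, -439) = 117*657 - 1*(-251) = 76869 + 251 = 77120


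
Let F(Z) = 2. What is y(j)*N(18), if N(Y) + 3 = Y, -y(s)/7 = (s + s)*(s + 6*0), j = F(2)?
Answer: -840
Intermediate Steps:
j = 2
y(s) = -14*s² (y(s) = -7*(s + s)*(s + 6*0) = -7*2*s*(s + 0) = -7*2*s*s = -14*s²)
N(Y) = -3 + Y
y(j)*N(18) = (-14*2²)*(-3 + 18) = -14*4*15 = -56*15 = -840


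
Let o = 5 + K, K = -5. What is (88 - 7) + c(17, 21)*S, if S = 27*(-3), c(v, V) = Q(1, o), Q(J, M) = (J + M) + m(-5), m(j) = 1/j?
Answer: 81/5 ≈ 16.200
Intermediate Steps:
o = 0 (o = 5 - 5 = 0)
Q(J, M) = -⅕ + J + M (Q(J, M) = (J + M) + 1/(-5) = (J + M) - ⅕ = -⅕ + J + M)
c(v, V) = ⅘ (c(v, V) = -⅕ + 1 + 0 = ⅘)
S = -81
(88 - 7) + c(17, 21)*S = (88 - 7) + (⅘)*(-81) = 81 - 324/5 = 81/5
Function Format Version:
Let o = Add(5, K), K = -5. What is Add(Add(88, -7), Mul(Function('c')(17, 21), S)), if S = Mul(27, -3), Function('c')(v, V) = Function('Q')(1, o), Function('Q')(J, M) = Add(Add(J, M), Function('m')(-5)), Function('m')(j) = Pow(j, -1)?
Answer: Rational(81, 5) ≈ 16.200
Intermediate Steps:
o = 0 (o = Add(5, -5) = 0)
Function('Q')(J, M) = Add(Rational(-1, 5), J, M) (Function('Q')(J, M) = Add(Add(J, M), Pow(-5, -1)) = Add(Add(J, M), Rational(-1, 5)) = Add(Rational(-1, 5), J, M))
Function('c')(v, V) = Rational(4, 5) (Function('c')(v, V) = Add(Rational(-1, 5), 1, 0) = Rational(4, 5))
S = -81
Add(Add(88, -7), Mul(Function('c')(17, 21), S)) = Add(Add(88, -7), Mul(Rational(4, 5), -81)) = Add(81, Rational(-324, 5)) = Rational(81, 5)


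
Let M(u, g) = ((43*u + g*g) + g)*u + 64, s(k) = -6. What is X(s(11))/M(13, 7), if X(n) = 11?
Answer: 11/8059 ≈ 0.0013649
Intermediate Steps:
M(u, g) = 64 + u*(g + g² + 43*u) (M(u, g) = ((43*u + g²) + g)*u + 64 = ((g² + 43*u) + g)*u + 64 = (g + g² + 43*u)*u + 64 = u*(g + g² + 43*u) + 64 = 64 + u*(g + g² + 43*u))
X(s(11))/M(13, 7) = 11/(64 + 43*13² + 7*13 + 13*7²) = 11/(64 + 43*169 + 91 + 13*49) = 11/(64 + 7267 + 91 + 637) = 11/8059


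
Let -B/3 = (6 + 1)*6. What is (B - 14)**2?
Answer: 19600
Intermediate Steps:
B = -126 (B = -3*(6 + 1)*6 = -21*6 = -3*42 = -126)
(B - 14)**2 = (-126 - 14)**2 = (-140)**2 = 19600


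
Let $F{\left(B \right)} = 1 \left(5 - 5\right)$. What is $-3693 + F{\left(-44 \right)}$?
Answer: $-3693$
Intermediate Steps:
$F{\left(B \right)} = 0$ ($F{\left(B \right)} = 1 \cdot 0 = 0$)
$-3693 + F{\left(-44 \right)} = -3693 + 0 = -3693$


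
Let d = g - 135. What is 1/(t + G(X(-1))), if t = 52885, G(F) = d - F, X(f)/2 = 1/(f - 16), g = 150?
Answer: 17/899302 ≈ 1.8904e-5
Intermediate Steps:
d = 15 (d = 150 - 135 = 15)
X(f) = 2/(-16 + f) (X(f) = 2/(f - 16) = 2/(-16 + f))
G(F) = 15 - F
1/(t + G(X(-1))) = 1/(52885 + (15 - 2/(-16 - 1))) = 1/(52885 + (15 - 2/(-17))) = 1/(52885 + (15 - 2*(-1)/17)) = 1/(52885 + (15 - 1*(-2/17))) = 1/(52885 + (15 + 2/17)) = 1/(52885 + 257/17) = 1/(899302/17) = 17/899302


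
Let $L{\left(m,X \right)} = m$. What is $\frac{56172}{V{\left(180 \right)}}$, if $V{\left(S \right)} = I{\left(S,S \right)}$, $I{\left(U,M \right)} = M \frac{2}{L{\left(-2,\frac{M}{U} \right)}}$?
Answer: $- \frac{4681}{15} \approx -312.07$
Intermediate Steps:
$I{\left(U,M \right)} = - M$ ($I{\left(U,M \right)} = M \frac{2}{-2} = M 2 \left(- \frac{1}{2}\right) = M \left(-1\right) = - M$)
$V{\left(S \right)} = - S$
$\frac{56172}{V{\left(180 \right)}} = \frac{56172}{\left(-1\right) 180} = \frac{56172}{-180} = 56172 \left(- \frac{1}{180}\right) = - \frac{4681}{15}$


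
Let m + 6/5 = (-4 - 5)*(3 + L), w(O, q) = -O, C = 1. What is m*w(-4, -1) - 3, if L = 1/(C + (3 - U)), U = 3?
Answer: -759/5 ≈ -151.80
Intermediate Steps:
L = 1 (L = 1/(1 + (3 - 1*3)) = 1/(1 + (3 - 3)) = 1/(1 + 0) = 1/1 = 1)
m = -186/5 (m = -6/5 + (-4 - 5)*(3 + 1) = -6/5 - 9*4 = -6/5 - 36 = -186/5 ≈ -37.200)
m*w(-4, -1) - 3 = -(-186)*(-4)/5 - 3 = -186/5*4 - 3 = -744/5 - 3 = -759/5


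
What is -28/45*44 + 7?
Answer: -917/45 ≈ -20.378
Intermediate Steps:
-28/45*44 + 7 = -1232/45 + 7 = -917/45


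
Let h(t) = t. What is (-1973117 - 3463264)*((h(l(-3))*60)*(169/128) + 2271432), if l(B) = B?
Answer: -395106488885439/32 ≈ -1.2347e+13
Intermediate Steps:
(-1973117 - 3463264)*((h(l(-3))*60)*(169/128) + 2271432) = (-1973117 - 3463264)*((-3*60)*(169/128) + 2271432) = -5436381*(-30420/128 + 2271432) = -5436381*(-180*169/128 + 2271432) = -5436381*(-7605/32 + 2271432) = -5436381*72678219/32 = -395106488885439/32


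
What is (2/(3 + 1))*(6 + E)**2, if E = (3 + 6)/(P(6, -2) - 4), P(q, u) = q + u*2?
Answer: 9/8 ≈ 1.1250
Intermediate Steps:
P(q, u) = q + 2*u
E = -9/2 (E = (3 + 6)/((6 + 2*(-2)) - 4) = 9/((6 - 4) - 4) = 9/(2 - 4) = 9/(-2) = 9*(-1/2) = -9/2 ≈ -4.5000)
(2/(3 + 1))*(6 + E)**2 = (2/(3 + 1))*(6 - 9/2)**2 = (2/4)*(3/2)**2 = (2*(1/4))*(9/4) = (1/2)*(9/4) = 9/8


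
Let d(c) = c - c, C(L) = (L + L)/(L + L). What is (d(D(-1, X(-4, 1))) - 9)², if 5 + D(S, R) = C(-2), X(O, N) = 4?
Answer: 81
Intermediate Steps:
C(L) = 1 (C(L) = (2*L)/((2*L)) = (2*L)*(1/(2*L)) = 1)
D(S, R) = -4 (D(S, R) = -5 + 1 = -4)
d(c) = 0
(d(D(-1, X(-4, 1))) - 9)² = (0 - 9)² = (-9)² = 81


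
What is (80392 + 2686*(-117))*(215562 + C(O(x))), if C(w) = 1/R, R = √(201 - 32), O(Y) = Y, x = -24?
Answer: -50413502930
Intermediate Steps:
R = 13 (R = √169 = 13)
C(w) = 1/13
(80392 + 2686*(-117))*(215562 + C(O(x))) = (80392 + 2686*(-117))*(215562 + 1/13) = (80392 - 314262)*(2802307/13) = -233870*2802307/13 = -50413502930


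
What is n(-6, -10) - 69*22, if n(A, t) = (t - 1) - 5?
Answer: -1534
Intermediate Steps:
n(A, t) = -6 + t (n(A, t) = (-1 + t) - 5 = -6 + t)
n(-6, -10) - 69*22 = (-6 - 10) - 69*22 = -16 - 1518 = -1534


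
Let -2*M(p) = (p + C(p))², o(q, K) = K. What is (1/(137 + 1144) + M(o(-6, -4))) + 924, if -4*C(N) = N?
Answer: 2355761/2562 ≈ 919.50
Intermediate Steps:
C(N) = -N/4
M(p) = -9*p²/32 (M(p) = -(p - p/4)²/2 = -9*p²/16/2 = -9*p²/32)
(1/(137 + 1144) + M(o(-6, -4))) + 924 = (1/(137 + 1144) - 9/32*(-4)²) + 924 = (1/1281 - 9/32*16) + 924 = (1/1281 - 9/2) + 924 = -11527/2562 + 924 = 2355761/2562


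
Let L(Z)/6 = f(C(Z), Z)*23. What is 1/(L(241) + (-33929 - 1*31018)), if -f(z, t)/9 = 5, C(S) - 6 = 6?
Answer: -1/71157 ≈ -1.4053e-5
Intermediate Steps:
C(S) = 12 (C(S) = 6 + 6 = 12)
f(z, t) = -45 (f(z, t) = -9*5 = -45)
L(Z) = -6210 (L(Z) = 6*(-45*23) = 6*(-1035) = -6210)
1/(L(241) + (-33929 - 1*31018)) = 1/(-6210 + (-33929 - 1*31018)) = 1/(-6210 + (-33929 - 31018)) = 1/(-6210 - 64947) = 1/(-71157) = -1/71157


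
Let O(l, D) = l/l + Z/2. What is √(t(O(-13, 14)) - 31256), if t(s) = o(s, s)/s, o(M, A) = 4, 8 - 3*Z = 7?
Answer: 44*I*√791/7 ≈ 176.78*I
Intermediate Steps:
Z = ⅓ (Z = 8/3 - ⅓*7 = 8/3 - 7/3 = ⅓ ≈ 0.33333)
O(l, D) = 7/6 (O(l, D) = l/l + (⅓)/2 = 1 + (⅓)*(½) = 1 + ⅙ = 7/6)
t(s) = 4/s
√(t(O(-13, 14)) - 31256) = √(4/(7/6) - 31256) = √(4*(6/7) - 31256) = √(24/7 - 31256) = √(-218768/7) = 44*I*√791/7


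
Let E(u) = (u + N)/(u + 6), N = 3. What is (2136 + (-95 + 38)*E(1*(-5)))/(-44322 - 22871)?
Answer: -2250/67193 ≈ -0.033486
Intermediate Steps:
E(u) = (3 + u)/(6 + u) (E(u) = (u + 3)/(u + 6) = (3 + u)/(6 + u))
(2136 + (-95 + 38)*E(1*(-5)))/(-44322 - 22871) = (2136 + (-95 + 38)*((3 + 1*(-5))/(6 + 1*(-5))))/(-44322 - 22871) = (2136 - 57*(3 - 5)/(6 - 5))/(-67193) = (2136 - 57*(-2)/1)*(-1/67193) = (2136 - 57*(-2))*(-1/67193) = (2136 + 114)*(-1/67193) = 2250*(-1/67193) = -2250/67193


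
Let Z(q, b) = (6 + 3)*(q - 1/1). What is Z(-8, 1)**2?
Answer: 6561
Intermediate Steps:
Z(q, b) = -9 + 9*q (Z(q, b) = 9*(q - 1*1) = 9*(q - 1) = 9*(-1 + q) = -9 + 9*q)
Z(-8, 1)**2 = (-9 + 9*(-8))**2 = (-9 - 72)**2 = (-81)**2 = 6561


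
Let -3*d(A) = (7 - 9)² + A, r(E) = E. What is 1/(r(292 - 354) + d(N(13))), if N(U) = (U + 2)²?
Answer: -3/415 ≈ -0.0072289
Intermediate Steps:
N(U) = (2 + U)²
d(A) = -4/3 - A/3 (d(A) = -((7 - 9)² + A)/3 = -((-2)² + A)/3 = -(4 + A)/3 = -4/3 - A/3)
1/(r(292 - 354) + d(N(13))) = 1/((292 - 354) + (-4/3 - (2 + 13)²/3)) = 1/(-62 + (-4/3 - ⅓*15²)) = 1/(-62 + (-4/3 - ⅓*225)) = 1/(-62 + (-4/3 - 75)) = 1/(-62 - 229/3) = 1/(-415/3) = -3/415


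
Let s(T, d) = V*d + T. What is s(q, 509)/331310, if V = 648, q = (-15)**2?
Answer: 47151/47330 ≈ 0.99622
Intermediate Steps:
q = 225
s(T, d) = T + 648*d (s(T, d) = 648*d + T = T + 648*d)
s(q, 509)/331310 = (225 + 648*509)/331310 = (225 + 329832)*(1/331310) = 330057*(1/331310) = 47151/47330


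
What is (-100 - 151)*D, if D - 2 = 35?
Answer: -9287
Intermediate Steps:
D = 37 (D = 2 + 35 = 37)
(-100 - 151)*D = (-100 - 151)*37 = -251*37 = -9287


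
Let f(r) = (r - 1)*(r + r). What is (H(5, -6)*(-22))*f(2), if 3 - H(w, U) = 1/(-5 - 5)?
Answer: -1364/5 ≈ -272.80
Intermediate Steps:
H(w, U) = 31/10 (H(w, U) = 3 - 1/(-5 - 5) = 3 - 1/(-10) = 3 - 1*(-⅒) = 3 + ⅒ = 31/10)
f(r) = 2*r*(-1 + r) (f(r) = (-1 + r)*(2*r) = 2*r*(-1 + r))
(H(5, -6)*(-22))*f(2) = ((31/10)*(-22))*(2*2*(-1 + 2)) = -682*2/5 = -341/5*4 = -1364/5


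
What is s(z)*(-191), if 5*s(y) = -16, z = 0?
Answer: 3056/5 ≈ 611.20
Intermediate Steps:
s(y) = -16/5 (s(y) = (⅕)*(-16) = -16/5)
s(z)*(-191) = -16/5*(-191) = 3056/5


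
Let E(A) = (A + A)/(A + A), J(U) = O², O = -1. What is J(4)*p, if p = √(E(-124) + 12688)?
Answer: √12689 ≈ 112.65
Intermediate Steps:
J(U) = 1 (J(U) = (-1)² = 1)
E(A) = 1 (E(A) = (2*A)/((2*A)) = (2*A)*(1/(2*A)) = 1)
p = √12689 (p = √(1 + 12688) = √12689 ≈ 112.65)
J(4)*p = 1*√12689 = √12689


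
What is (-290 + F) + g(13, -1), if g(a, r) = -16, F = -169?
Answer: -475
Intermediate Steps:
(-290 + F) + g(13, -1) = (-290 - 169) - 16 = -459 - 16 = -475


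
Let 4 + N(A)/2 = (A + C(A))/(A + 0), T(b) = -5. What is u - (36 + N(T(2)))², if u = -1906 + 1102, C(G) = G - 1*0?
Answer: -1828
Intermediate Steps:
C(G) = G (C(G) = G + 0 = G)
N(A) = -4 (N(A) = -8 + 2*((A + A)/(A + 0)) = -8 + 2*((2*A)/A) = -8 + 2*2 = -8 + 4 = -4)
u = -804
u - (36 + N(T(2)))² = -804 - (36 - 4)² = -804 - 1*32² = -804 - 1*1024 = -804 - 1024 = -1828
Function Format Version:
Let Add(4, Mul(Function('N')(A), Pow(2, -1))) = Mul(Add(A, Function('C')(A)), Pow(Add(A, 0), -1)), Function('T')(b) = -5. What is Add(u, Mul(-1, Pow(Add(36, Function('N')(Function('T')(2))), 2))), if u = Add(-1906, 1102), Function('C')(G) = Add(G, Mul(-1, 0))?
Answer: -1828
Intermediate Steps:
Function('C')(G) = G (Function('C')(G) = Add(G, 0) = G)
Function('N')(A) = -4 (Function('N')(A) = Add(-8, Mul(2, Mul(Add(A, A), Pow(Add(A, 0), -1)))) = Add(-8, Mul(2, Mul(Mul(2, A), Pow(A, -1)))) = Add(-8, Mul(2, 2)) = Add(-8, 4) = -4)
u = -804
Add(u, Mul(-1, Pow(Add(36, Function('N')(Function('T')(2))), 2))) = Add(-804, Mul(-1, Pow(Add(36, -4), 2))) = Add(-804, Mul(-1, Pow(32, 2))) = Add(-804, Mul(-1, 1024)) = Add(-804, -1024) = -1828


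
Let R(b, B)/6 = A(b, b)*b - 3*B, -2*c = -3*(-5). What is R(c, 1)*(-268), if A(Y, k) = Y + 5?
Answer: -25326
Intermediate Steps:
A(Y, k) = 5 + Y
c = -15/2 (c = -(-3)*(-5)/2 = -½*15 = -15/2 ≈ -7.5000)
R(b, B) = -18*B + 6*b*(5 + b) (R(b, B) = 6*((5 + b)*b - 3*B) = 6*(b*(5 + b) - 3*B) = 6*(-3*B + b*(5 + b)) = -18*B + 6*b*(5 + b))
R(c, 1)*(-268) = (-18*1 + 6*(-15/2)*(5 - 15/2))*(-268) = (-18 + 6*(-15/2)*(-5/2))*(-268) = (-18 + 225/2)*(-268) = (189/2)*(-268) = -25326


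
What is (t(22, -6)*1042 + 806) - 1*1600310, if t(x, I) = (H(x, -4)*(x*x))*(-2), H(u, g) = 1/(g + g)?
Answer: -1473422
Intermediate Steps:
H(u, g) = 1/(2*g)
t(x, I) = x**2/4 (t(x, I) = (((1/2)/(-4))*(x*x))*(-2) = (((1/2)*(-1/4))*x**2)*(-2) = -x**2/8*(-2) = x**2/4)
(t(22, -6)*1042 + 806) - 1*1600310 = (((1/4)*22**2)*1042 + 806) - 1*1600310 = (((1/4)*484)*1042 + 806) - 1600310 = (121*1042 + 806) - 1600310 = (126082 + 806) - 1600310 = 126888 - 1600310 = -1473422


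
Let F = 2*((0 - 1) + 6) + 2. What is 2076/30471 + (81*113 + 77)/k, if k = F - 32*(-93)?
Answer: 47908403/15174558 ≈ 3.1572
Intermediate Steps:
F = 12 (F = 2*(-1 + 6) + 2 = 2*5 + 2 = 10 + 2 = 12)
k = 2988 (k = 12 - 32*(-93) = 12 + 2976 = 2988)
2076/30471 + (81*113 + 77)/k = 2076/30471 + (81*113 + 77)/2988 = 2076*(1/30471) + (9153 + 77)*(1/2988) = 692/10157 + 9230*(1/2988) = 692/10157 + 4615/1494 = 47908403/15174558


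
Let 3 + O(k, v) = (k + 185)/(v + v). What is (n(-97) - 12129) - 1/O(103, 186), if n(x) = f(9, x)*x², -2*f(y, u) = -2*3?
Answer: 1110793/69 ≈ 16098.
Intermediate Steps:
f(y, u) = 3 (f(y, u) = -(-1)*3 = -½*(-6) = 3)
n(x) = 3*x²
O(k, v) = -3 + (185 + k)/(2*v) (O(k, v) = -3 + (k + 185)/(v + v) = -3 + (185 + k)/((2*v)) = -3 + (185 + k)*(1/(2*v)) = -3 + (185 + k)/(2*v))
(n(-97) - 12129) - 1/O(103, 186) = (3*(-97)² - 12129) - 1/((½)*(185 + 103 - 6*186)/186) = (3*9409 - 12129) - 1/((½)*(1/186)*(185 + 103 - 1116)) = (28227 - 12129) - 1/((½)*(1/186)*(-828)) = 16098 - 1/(-69/31) = 16098 - 1*(-31/69) = 16098 + 31/69 = 1110793/69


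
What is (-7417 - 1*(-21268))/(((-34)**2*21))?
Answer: 4617/8092 ≈ 0.57056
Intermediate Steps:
(-7417 - 1*(-21268))/(((-34)**2*21)) = (-7417 + 21268)/((1156*21)) = 13851/24276 = 13851*(1/24276) = 4617/8092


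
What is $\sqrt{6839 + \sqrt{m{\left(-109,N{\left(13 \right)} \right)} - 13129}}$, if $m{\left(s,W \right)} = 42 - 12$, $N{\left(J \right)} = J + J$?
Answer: $\sqrt{6839 + i \sqrt{13099}} \approx 82.701 + 0.692 i$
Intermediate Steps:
$N{\left(J \right)} = 2 J$
$m{\left(s,W \right)} = 30$
$\sqrt{6839 + \sqrt{m{\left(-109,N{\left(13 \right)} \right)} - 13129}} = \sqrt{6839 + \sqrt{30 - 13129}} = \sqrt{6839 + \sqrt{-13099}} = \sqrt{6839 + i \sqrt{13099}}$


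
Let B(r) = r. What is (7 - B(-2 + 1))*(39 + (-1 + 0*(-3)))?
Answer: 304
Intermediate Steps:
(7 - B(-2 + 1))*(39 + (-1 + 0*(-3))) = (7 - (-2 + 1))*(39 + (-1 + 0*(-3))) = (7 - 1*(-1))*(39 + (-1 + 0)) = (7 + 1)*(39 - 1) = 8*38 = 304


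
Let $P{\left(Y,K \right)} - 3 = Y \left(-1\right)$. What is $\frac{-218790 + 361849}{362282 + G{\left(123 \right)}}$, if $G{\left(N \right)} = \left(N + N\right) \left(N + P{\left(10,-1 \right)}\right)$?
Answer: $\frac{143059}{390818} \approx 0.36605$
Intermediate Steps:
$P{\left(Y,K \right)} = 3 - Y$ ($P{\left(Y,K \right)} = 3 + Y \left(-1\right) = 3 - Y$)
$G{\left(N \right)} = 2 N \left(-7 + N\right)$ ($G{\left(N \right)} = \left(N + N\right) \left(N + \left(3 - 10\right)\right) = 2 N \left(N + \left(3 - 10\right)\right) = 2 N \left(N - 7\right) = 2 N \left(-7 + N\right)$)
$\frac{-218790 + 361849}{362282 + G{\left(123 \right)}} = \frac{-218790 + 361849}{362282 + 2 \cdot 123 \left(-7 + 123\right)} = \frac{143059}{362282 + 2 \cdot 123 \cdot 116} = \frac{143059}{362282 + 28536} = \frac{143059}{390818}$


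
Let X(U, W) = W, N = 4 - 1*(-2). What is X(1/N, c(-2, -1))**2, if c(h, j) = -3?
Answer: 9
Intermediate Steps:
N = 6 (N = 4 + 2 = 6)
X(1/N, c(-2, -1))**2 = (-3)**2 = 9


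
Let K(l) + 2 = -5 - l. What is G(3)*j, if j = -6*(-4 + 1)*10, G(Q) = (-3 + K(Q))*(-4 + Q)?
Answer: 2340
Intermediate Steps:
K(l) = -7 - l (K(l) = -2 + (-5 - l) = -7 - l)
G(Q) = (-10 - Q)*(-4 + Q) (G(Q) = (-3 + (-7 - Q))*(-4 + Q) = (-10 - Q)*(-4 + Q))
j = 180 (j = -6*(-3)*10 = 18*10 = 180)
G(3)*j = (40 + 3 - 1*3*(7 + 3))*180 = (40 + 3 - 1*3*10)*180 = (40 + 3 - 30)*180 = 13*180 = 2340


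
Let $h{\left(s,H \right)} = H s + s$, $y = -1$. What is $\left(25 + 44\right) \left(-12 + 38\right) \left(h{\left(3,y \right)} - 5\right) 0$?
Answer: $0$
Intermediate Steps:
$h{\left(s,H \right)} = s + H s$
$\left(25 + 44\right) \left(-12 + 38\right) \left(h{\left(3,y \right)} - 5\right) 0 = \left(25 + 44\right) \left(-12 + 38\right) \left(3 \left(1 - 1\right) - 5\right) 0 = 69 \cdot 26 \left(3 \cdot 0 - 5\right) 0 = 1794 \left(0 - 5\right) 0 = 1794 \left(\left(-5\right) 0\right) = 1794 \cdot 0 = 0$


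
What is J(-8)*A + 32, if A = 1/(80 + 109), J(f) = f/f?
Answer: 6049/189 ≈ 32.005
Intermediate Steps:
J(f) = 1
A = 1/189 ≈ 0.0052910
J(-8)*A + 32 = 1*(1/189) + 32 = 1/189 + 32 = 6049/189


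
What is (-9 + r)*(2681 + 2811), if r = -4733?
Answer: -26043064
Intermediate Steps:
(-9 + r)*(2681 + 2811) = (-9 - 4733)*(2681 + 2811) = -4742*5492 = -26043064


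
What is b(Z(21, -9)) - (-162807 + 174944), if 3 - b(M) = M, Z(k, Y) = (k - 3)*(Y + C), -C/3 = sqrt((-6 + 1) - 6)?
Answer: -11972 + 54*I*sqrt(11) ≈ -11972.0 + 179.1*I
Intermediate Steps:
C = -3*I*sqrt(11) (C = -3*sqrt((-6 + 1) - 6) = -3*sqrt(-5 - 6) = -3*I*sqrt(11) ≈ -9.9499*I)
Z(k, Y) = (-3 + k)*(Y - 3*I*sqrt(11)) (Z(k, Y) = (k - 3)*(Y - 3*I*sqrt(11)) = (-3 + k)*(Y - 3*I*sqrt(11)))
b(M) = 3 - M
b(Z(21, -9)) - (-162807 + 174944) = (3 - (-3*(-9) - 9*21 + 9*I*sqrt(11) - 3*I*21*sqrt(11))) - (-162807 + 174944) = (3 - (27 - 189 + 9*I*sqrt(11) - 63*I*sqrt(11))) - 1*12137 = (3 - (-162 - 54*I*sqrt(11))) - 12137 = (3 + (162 + 54*I*sqrt(11))) - 12137 = (165 + 54*I*sqrt(11)) - 12137 = -11972 + 54*I*sqrt(11)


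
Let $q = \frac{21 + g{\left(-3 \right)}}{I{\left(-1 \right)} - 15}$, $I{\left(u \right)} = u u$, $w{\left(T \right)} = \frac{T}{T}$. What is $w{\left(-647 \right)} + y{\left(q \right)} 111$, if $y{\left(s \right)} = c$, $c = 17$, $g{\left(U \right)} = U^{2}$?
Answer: $1888$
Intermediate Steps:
$w{\left(T \right)} = 1$
$I{\left(u \right)} = u^{2}$
$q = - \frac{15}{7}$ ($q = \frac{21 + \left(-3\right)^{2}}{\left(-1\right)^{2} - 15} = \frac{21 + 9}{1 - 15} = \frac{30}{-14} = 30 \left(- \frac{1}{14}\right) = - \frac{15}{7} \approx -2.1429$)
$y{\left(s \right)} = 17$
$w{\left(-647 \right)} + y{\left(q \right)} 111 = 1 + 17 \cdot 111 = 1 + 1887 = 1888$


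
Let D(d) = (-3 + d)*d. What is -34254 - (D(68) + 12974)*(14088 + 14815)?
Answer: -502773036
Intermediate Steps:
D(d) = d*(-3 + d)
-34254 - (D(68) + 12974)*(14088 + 14815) = -34254 - (68*(-3 + 68) + 12974)*(14088 + 14815) = -34254 - (68*65 + 12974)*28903 = -34254 - (4420 + 12974)*28903 = -34254 - 17394*28903 = -34254 - 1*502738782 = -34254 - 502738782 = -502773036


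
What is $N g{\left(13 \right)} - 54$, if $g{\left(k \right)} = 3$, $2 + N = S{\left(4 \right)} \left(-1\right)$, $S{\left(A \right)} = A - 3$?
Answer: $-63$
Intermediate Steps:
$S{\left(A \right)} = -3 + A$
$N = -3$ ($N = -2 + \left(-3 + 4\right) \left(-1\right) = -2 + 1 \left(-1\right) = -2 - 1 = -3$)
$N g{\left(13 \right)} - 54 = \left(-3\right) 3 - 54 = -9 - 54 = -63$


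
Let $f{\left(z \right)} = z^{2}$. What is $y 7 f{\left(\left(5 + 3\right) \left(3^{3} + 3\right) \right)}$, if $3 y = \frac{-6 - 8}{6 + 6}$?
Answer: $-156800$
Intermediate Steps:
$y = - \frac{7}{18}$ ($y = \frac{\left(-6 - 8\right) \frac{1}{6 + 6}}{3} = \frac{\left(-6 - 8\right) \frac{1}{12}}{3} = \frac{\left(-14\right) \frac{1}{12}}{3} = \frac{1}{3} \left(- \frac{7}{6}\right) = - \frac{7}{18} \approx -0.38889$)
$y 7 f{\left(\left(5 + 3\right) \left(3^{3} + 3\right) \right)} = - \frac{7 \cdot 7 \left(\left(5 + 3\right) \left(3^{3} + 3\right)\right)^{2}}{18} = - \frac{7 \cdot 7 \left(8 \left(27 + 3\right)\right)^{2}}{18} = - \frac{7 \cdot 7 \left(8 \cdot 30\right)^{2}}{18} = - \frac{7 \cdot 7 \cdot 240^{2}}{18} = - \frac{7 \cdot 7 \cdot 57600}{18} = \left(- \frac{7}{18}\right) 403200 = -156800$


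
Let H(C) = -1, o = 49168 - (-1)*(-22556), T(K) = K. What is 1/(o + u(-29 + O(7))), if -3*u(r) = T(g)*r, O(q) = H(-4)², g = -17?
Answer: 3/79360 ≈ 3.7802e-5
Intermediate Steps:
o = 26612 (o = 49168 - 1*22556 = 49168 - 22556 = 26612)
O(q) = 1 (O(q) = (-1)² = 1)
u(r) = 17*r/3 (u(r) = -(-17)*r/3 = 17*r/3)
1/(o + u(-29 + O(7))) = 1/(26612 + 17*(-29 + 1)/3) = 1/(26612 + (17/3)*(-28)) = 1/(26612 - 476/3) = 1/(79360/3) = 3/79360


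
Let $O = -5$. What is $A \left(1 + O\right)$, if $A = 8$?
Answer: $-32$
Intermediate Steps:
$A \left(1 + O\right) = 8 \left(1 - 5\right) = 8 \left(-4\right) = -32$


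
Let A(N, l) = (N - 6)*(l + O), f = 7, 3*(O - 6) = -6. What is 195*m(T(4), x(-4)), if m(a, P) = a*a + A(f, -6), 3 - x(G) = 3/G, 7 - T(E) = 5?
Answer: 390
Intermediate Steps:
O = 4 (O = 6 + (⅓)*(-6) = 6 - 2 = 4)
T(E) = 2 (T(E) = 7 - 1*5 = 7 - 5 = 2)
A(N, l) = (-6 + N)*(4 + l) (A(N, l) = (N - 6)*(l + 4) = (-6 + N)*(4 + l))
x(G) = 3 - 3/G
m(a, P) = -2 + a² (m(a, P) = a*a + (-24 - 6*(-6) + 4*7 + 7*(-6)) = a² + (-24 + 36 + 28 - 42) = a² - 2 = -2 + a²)
195*m(T(4), x(-4)) = 195*(-2 + 2²) = 195*(-2 + 4) = 195*2 = 390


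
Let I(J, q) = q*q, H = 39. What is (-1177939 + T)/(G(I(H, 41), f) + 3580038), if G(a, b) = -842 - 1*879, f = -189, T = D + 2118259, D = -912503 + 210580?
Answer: 238397/3578317 ≈ 0.066623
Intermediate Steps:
D = -701923
I(J, q) = q²
T = 1416336 (T = -701923 + 2118259 = 1416336)
G(a, b) = -1721 (G(a, b) = -842 - 879 = -1721)
(-1177939 + T)/(G(I(H, 41), f) + 3580038) = (-1177939 + 1416336)/(-1721 + 3580038) = 238397/3578317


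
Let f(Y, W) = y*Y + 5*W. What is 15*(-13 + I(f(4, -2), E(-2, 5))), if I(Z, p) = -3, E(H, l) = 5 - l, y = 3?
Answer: -240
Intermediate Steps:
f(Y, W) = 3*Y + 5*W
15*(-13 + I(f(4, -2), E(-2, 5))) = 15*(-13 - 3) = 15*(-16) = -240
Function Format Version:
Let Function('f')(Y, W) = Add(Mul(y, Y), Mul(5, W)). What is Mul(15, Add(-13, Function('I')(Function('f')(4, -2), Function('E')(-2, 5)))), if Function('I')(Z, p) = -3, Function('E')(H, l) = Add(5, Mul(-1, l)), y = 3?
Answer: -240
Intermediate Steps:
Function('f')(Y, W) = Add(Mul(3, Y), Mul(5, W))
Mul(15, Add(-13, Function('I')(Function('f')(4, -2), Function('E')(-2, 5)))) = Mul(15, Add(-13, -3)) = Mul(15, -16) = -240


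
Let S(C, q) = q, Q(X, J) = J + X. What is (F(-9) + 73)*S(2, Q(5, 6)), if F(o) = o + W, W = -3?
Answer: 671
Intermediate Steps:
F(o) = -3 + o (F(o) = o - 3 = -3 + o)
(F(-9) + 73)*S(2, Q(5, 6)) = ((-3 - 9) + 73)*(6 + 5) = (-12 + 73)*11 = 61*11 = 671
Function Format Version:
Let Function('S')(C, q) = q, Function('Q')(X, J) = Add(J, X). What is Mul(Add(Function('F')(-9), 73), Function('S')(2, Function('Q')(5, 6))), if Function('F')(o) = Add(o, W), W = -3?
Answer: 671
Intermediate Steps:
Function('F')(o) = Add(-3, o) (Function('F')(o) = Add(o, -3) = Add(-3, o))
Mul(Add(Function('F')(-9), 73), Function('S')(2, Function('Q')(5, 6))) = Mul(Add(Add(-3, -9), 73), Add(6, 5)) = Mul(Add(-12, 73), 11) = Mul(61, 11) = 671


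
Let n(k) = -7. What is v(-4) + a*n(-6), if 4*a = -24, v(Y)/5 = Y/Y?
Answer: 47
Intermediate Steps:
v(Y) = 5 (v(Y) = 5*(Y/Y) = 5*1 = 5)
a = -6 (a = (¼)*(-24) = -6)
v(-4) + a*n(-6) = 5 - 6*(-7) = 5 + 42 = 47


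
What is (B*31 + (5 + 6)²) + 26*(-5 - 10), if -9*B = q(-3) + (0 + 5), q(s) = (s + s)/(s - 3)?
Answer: -869/3 ≈ -289.67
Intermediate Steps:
q(s) = 2*s/(-3 + s) (q(s) = (2*s)/(-3 + s) = 2*s/(-3 + s))
B = -⅔ (B = -(2*(-3)/(-3 - 3) + (0 + 5))/9 = -(2*(-3)/(-6) + 5)/9 = -(2*(-3)*(-⅙) + 5)/9 = -(1 + 5)/9 = -⅑*6 = -⅔ ≈ -0.66667)
(B*31 + (5 + 6)²) + 26*(-5 - 10) = (-⅔*31 + (5 + 6)²) + 26*(-5 - 10) = (-62/3 + 11²) + 26*(-15) = (-62/3 + 121) - 390 = 301/3 - 390 = -869/3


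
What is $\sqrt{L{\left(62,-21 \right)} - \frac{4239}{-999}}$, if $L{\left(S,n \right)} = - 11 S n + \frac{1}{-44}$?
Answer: $\frac{\sqrt{9492496409}}{814} \approx 119.69$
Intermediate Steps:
$L{\left(S,n \right)} = - \frac{1}{44} - 11 S n$ ($L{\left(S,n \right)} = - 11 S n - \frac{1}{44} = - \frac{1}{44} - 11 S n$)
$\sqrt{L{\left(62,-21 \right)} - \frac{4239}{-999}} = \sqrt{\left(- \frac{1}{44} - 682 \left(-21\right)\right) - \frac{4239}{-999}} = \sqrt{\left(- \frac{1}{44} + 14322\right) - - \frac{157}{37}} = \sqrt{\frac{630167}{44} + \frac{157}{37}} = \sqrt{\frac{23323087}{1628}} = \frac{\sqrt{9492496409}}{814}$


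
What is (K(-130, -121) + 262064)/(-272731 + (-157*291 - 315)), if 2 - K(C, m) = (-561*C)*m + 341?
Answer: -9086255/318733 ≈ -28.507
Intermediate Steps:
K(C, m) = -339 + 561*C*m (K(C, m) = 2 - ((-561*C)*m + 341) = 2 - (-561*C*m + 341) = 2 - (341 - 561*C*m) = 2 + (-341 + 561*C*m) = -339 + 561*C*m)
(K(-130, -121) + 262064)/(-272731 + (-157*291 - 315)) = ((-339 + 561*(-130)*(-121)) + 262064)/(-272731 + (-157*291 - 315)) = ((-339 + 8824530) + 262064)/(-272731 + (-45687 - 315)) = (8824191 + 262064)/(-272731 - 46002) = 9086255/(-318733) = 9086255*(-1/318733) = -9086255/318733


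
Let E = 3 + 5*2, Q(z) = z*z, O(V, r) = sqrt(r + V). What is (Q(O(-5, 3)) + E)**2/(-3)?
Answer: -121/3 ≈ -40.333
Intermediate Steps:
O(V, r) = sqrt(V + r)
Q(z) = z**2
E = 13 (E = 3 + 10 = 13)
(Q(O(-5, 3)) + E)**2/(-3) = ((sqrt(-5 + 3))**2 + 13)**2/(-3) = -((sqrt(-2))**2 + 13)**2/3 = -((I*sqrt(2))**2 + 13)**2/3 = -(-2 + 13)**2/3 = -1/3*11**2 = -1/3*121 = -121/3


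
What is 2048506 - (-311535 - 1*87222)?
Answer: 2447263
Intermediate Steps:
2048506 - (-311535 - 1*87222) = 2048506 - (-311535 - 87222) = 2048506 - 1*(-398757) = 2048506 + 398757 = 2447263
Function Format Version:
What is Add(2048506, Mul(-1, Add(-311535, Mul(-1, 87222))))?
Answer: 2447263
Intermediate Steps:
Add(2048506, Mul(-1, Add(-311535, Mul(-1, 87222)))) = Add(2048506, Mul(-1, Add(-311535, -87222))) = Add(2048506, Mul(-1, -398757)) = Add(2048506, 398757) = 2447263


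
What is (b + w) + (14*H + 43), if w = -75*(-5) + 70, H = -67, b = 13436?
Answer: 12986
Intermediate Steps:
w = 445 (w = 375 + 70 = 445)
(b + w) + (14*H + 43) = (13436 + 445) + (14*(-67) + 43) = 13881 + (-938 + 43) = 13881 - 895 = 12986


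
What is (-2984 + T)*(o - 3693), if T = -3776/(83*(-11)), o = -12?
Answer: 10079882280/913 ≈ 1.1040e+7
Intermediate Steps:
T = 3776/913 (T = -3776/(-913) = -3776*(-1/913) = 3776/913 ≈ 4.1358)
(-2984 + T)*(o - 3693) = (-2984 + 3776/913)*(-12 - 3693) = -2720616/913*(-3705) = 10079882280/913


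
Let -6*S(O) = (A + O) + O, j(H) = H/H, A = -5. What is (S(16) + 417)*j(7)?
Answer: 825/2 ≈ 412.50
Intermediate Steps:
j(H) = 1
S(O) = ⅚ - O/3 (S(O) = -((-5 + O) + O)/6 = -(-5 + 2*O)/6 = ⅚ - O/3)
(S(16) + 417)*j(7) = ((⅚ - ⅓*16) + 417)*1 = ((⅚ - 16/3) + 417)*1 = (-9/2 + 417)*1 = (825/2)*1 = 825/2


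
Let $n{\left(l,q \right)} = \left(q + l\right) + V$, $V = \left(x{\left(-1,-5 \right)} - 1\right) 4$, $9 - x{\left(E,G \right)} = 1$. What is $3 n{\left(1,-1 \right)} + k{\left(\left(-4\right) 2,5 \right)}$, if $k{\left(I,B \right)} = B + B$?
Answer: $94$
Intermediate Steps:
$x{\left(E,G \right)} = 8$ ($x{\left(E,G \right)} = 9 - 1 = 8$)
$V = 28$ ($V = \left(8 - 1\right) 4 = 7 \cdot 4 = 28$)
$n{\left(l,q \right)} = 28 + l + q$ ($n{\left(l,q \right)} = \left(q + l\right) + 28 = \left(l + q\right) + 28 = 28 + l + q$)
$k{\left(I,B \right)} = 2 B$
$3 n{\left(1,-1 \right)} + k{\left(\left(-4\right) 2,5 \right)} = 3 \left(28 + 1 - 1\right) + 2 \cdot 5 = 3 \cdot 28 + 10 = 84 + 10 = 94$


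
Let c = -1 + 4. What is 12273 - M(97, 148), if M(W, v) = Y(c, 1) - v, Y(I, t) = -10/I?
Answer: 37273/3 ≈ 12424.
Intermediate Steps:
c = 3
M(W, v) = -10/3 - v
12273 - M(97, 148) = 12273 - (-10/3 - 1*148) = 12273 - (-10/3 - 148) = 12273 - 1*(-454/3) = 12273 + 454/3 = 37273/3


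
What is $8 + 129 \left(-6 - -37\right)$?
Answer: $4007$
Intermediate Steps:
$8 + 129 \left(-6 - -37\right) = 8 + 129 \left(-6 + 37\right) = 8 + 129 \cdot 31 = 8 + 3999 = 4007$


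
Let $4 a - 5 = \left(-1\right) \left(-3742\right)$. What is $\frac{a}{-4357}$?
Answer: $- \frac{3747}{17428} \approx -0.215$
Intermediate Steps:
$a = \frac{3747}{4}$ ($a = \frac{5}{4} + \frac{\left(-1\right) \left(-3742\right)}{4} = \frac{5}{4} + \frac{1}{4} \cdot 3742 = \frac{5}{4} + \frac{1871}{2} = \frac{3747}{4} \approx 936.75$)
$\frac{a}{-4357} = \frac{3747}{4 \left(-4357\right)} = \frac{3747}{4} \left(- \frac{1}{4357}\right) = - \frac{3747}{17428}$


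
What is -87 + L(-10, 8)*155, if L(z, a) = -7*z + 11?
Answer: 12468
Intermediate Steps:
L(z, a) = 11 - 7*z
-87 + L(-10, 8)*155 = -87 + (11 - 7*(-10))*155 = -87 + (11 + 70)*155 = -87 + 81*155 = -87 + 12555 = 12468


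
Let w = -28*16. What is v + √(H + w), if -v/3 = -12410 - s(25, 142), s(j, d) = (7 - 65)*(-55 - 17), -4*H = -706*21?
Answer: 49758 + 7*√266/2 ≈ 49815.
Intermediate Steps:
w = -448
H = 7413/2 (H = -(-353)*21/2 = -¼*(-14826) = 7413/2 ≈ 3706.5)
s(j, d) = 4176 (s(j, d) = -58*(-72) = 4176)
v = 49758 (v = -3*(-12410 - 1*4176) = -3*(-12410 - 4176) = -3*(-16586) = 49758)
v + √(H + w) = 49758 + √(7413/2 - 448) = 49758 + √(6517/2) = 49758 + 7*√266/2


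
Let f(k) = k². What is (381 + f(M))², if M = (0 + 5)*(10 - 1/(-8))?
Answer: 35497951281/4096 ≈ 8.6665e+6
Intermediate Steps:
M = 405/8 (M = 5*(10 - 1*(-⅛)) = 5*(10 + ⅛) = 5*(81/8) = 405/8 ≈ 50.625)
(381 + f(M))² = (381 + (405/8)²)² = (381 + 164025/64)² = (188409/64)² = 35497951281/4096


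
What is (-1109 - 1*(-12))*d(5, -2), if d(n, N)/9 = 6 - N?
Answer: -78984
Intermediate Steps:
d(n, N) = 54 - 9*N (d(n, N) = 9*(6 - N) = 54 - 9*N)
(-1109 - 1*(-12))*d(5, -2) = (-1109 - 1*(-12))*(54 - 9*(-2)) = (-1109 + 12)*(54 + 18) = -1097*72 = -78984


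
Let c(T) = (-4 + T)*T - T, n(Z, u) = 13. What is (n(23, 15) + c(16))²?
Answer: 35721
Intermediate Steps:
c(T) = -T + T*(-4 + T) (c(T) = T*(-4 + T) - T = -T + T*(-4 + T))
(n(23, 15) + c(16))² = (13 + 16*(-5 + 16))² = (13 + 16*11)² = (13 + 176)² = 189² = 35721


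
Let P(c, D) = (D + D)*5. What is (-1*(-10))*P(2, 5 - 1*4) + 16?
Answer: 116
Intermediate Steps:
P(c, D) = 10*D (P(c, D) = (2*D)*5 = 10*D)
(-1*(-10))*P(2, 5 - 1*4) + 16 = (-1*(-10))*(10*(5 - 1*4)) + 16 = 10*(10*(5 - 4)) + 16 = 10*(10*1) + 16 = 10*10 + 16 = 100 + 16 = 116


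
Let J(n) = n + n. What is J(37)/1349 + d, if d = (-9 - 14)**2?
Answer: 713695/1349 ≈ 529.05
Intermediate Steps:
J(n) = 2*n
d = 529 (d = (-23)**2 = 529)
J(37)/1349 + d = (2*37)/1349 + 529 = 74*(1/1349) + 529 = 74/1349 + 529 = 713695/1349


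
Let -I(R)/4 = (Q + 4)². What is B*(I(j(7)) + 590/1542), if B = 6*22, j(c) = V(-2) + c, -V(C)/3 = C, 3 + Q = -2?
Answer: -122716/257 ≈ -477.49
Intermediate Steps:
Q = -5 (Q = -3 - 2 = -5)
V(C) = -3*C
j(c) = 6 + c (j(c) = -3*(-2) + c = 6 + c)
I(R) = -4 (I(R) = -4*(-5 + 4)² = -4*(-1)² = -4*1 = -4)
B = 132
B*(I(j(7)) + 590/1542) = 132*(-4 + 590/1542) = 132*(-4 + 590*(1/1542)) = 132*(-4 + 295/771) = 132*(-2789/771) = -122716/257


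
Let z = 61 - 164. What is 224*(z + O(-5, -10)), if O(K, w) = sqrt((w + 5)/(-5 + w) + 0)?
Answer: -23072 + 224*sqrt(3)/3 ≈ -22943.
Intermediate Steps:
z = -103
O(K, w) = sqrt((5 + w)/(-5 + w)) (O(K, w) = sqrt((5 + w)/(-5 + w) + 0) = sqrt((5 + w)/(-5 + w)))
224*(z + O(-5, -10)) = 224*(-103 + sqrt((5 - 10)/(-5 - 10))) = 224*(-103 + sqrt(-5/(-15))) = 224*(-103 + sqrt(-1/15*(-5))) = 224*(-103 + sqrt(1/3)) = 224*(-103 + sqrt(3)/3) = -23072 + 224*sqrt(3)/3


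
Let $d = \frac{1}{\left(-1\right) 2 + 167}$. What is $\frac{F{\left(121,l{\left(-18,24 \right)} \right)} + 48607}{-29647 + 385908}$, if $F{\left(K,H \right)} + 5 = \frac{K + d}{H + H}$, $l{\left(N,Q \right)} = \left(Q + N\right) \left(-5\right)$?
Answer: $\frac{240569917}{1763491950} \approx 0.13642$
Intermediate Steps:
$d = \frac{1}{165}$ ($d = \frac{1}{-2 + 167} = \frac{1}{165} \approx 0.0060606$)
$l{\left(N,Q \right)} = - 5 N - 5 Q$ ($l{\left(N,Q \right)} = \left(N + Q\right) \left(-5\right) = - 5 N - 5 Q$)
$F{\left(K,H \right)} = -5 + \frac{\frac{1}{165} + K}{2 H}$ ($F{\left(K,H \right)} = -5 + \frac{K + \frac{1}{165}}{H + H} = -5 + \frac{\frac{1}{165} + K}{2 H}$)
$\frac{F{\left(121,l{\left(-18,24 \right)} \right)} + 48607}{-29647 + 385908} = \frac{\frac{1 - 1650 \left(\left(-5\right) \left(-18\right) - 120\right) + 165 \cdot 121}{330 \left(\left(-5\right) \left(-18\right) - 120\right)} + 48607}{-29647 + 385908} = \frac{\frac{1 - 1650 \left(90 - 120\right) + 19965}{330 \left(90 - 120\right)} + 48607}{356261} = \left(\frac{1 - -49500 + 19965}{330 \left(-30\right)} + 48607\right) \frac{1}{356261} = \left(\frac{1}{330} \left(- \frac{1}{30}\right) \left(1 + 49500 + 19965\right) + 48607\right) \frac{1}{356261} = \left(\frac{1}{330} \left(- \frac{1}{30}\right) 69466 + 48607\right) \frac{1}{356261} = \left(- \frac{34733}{4950} + 48607\right) \frac{1}{356261} = \frac{240569917}{4950} \cdot \frac{1}{356261} = \frac{240569917}{1763491950}$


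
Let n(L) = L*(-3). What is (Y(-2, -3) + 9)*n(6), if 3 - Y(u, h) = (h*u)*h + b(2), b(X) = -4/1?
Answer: -612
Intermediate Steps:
b(X) = -4 (b(X) = -4*1 = -4)
n(L) = -3*L
Y(u, h) = 7 - u*h² (Y(u, h) = 3 - ((h*u)*h - 4) = 3 - (u*h² - 4) = 3 - (-4 + u*h²) = 3 + (4 - u*h²) = 7 - u*h²)
(Y(-2, -3) + 9)*n(6) = ((7 - 1*(-2)*(-3)²) + 9)*(-3*6) = ((7 - 1*(-2)*9) + 9)*(-18) = ((7 + 18) + 9)*(-18) = (25 + 9)*(-18) = 34*(-18) = -612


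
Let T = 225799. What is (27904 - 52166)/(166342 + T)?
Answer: -24262/392141 ≈ -0.061871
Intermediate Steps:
(27904 - 52166)/(166342 + T) = (27904 - 52166)/(166342 + 225799) = -24262/392141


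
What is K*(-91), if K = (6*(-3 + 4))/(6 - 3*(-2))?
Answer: -91/2 ≈ -45.500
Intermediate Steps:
K = 1/2 (K = (6*1)/(6 + 6) = 6/12 = 6*(1/12) = 1/2 ≈ 0.50000)
K*(-91) = (1/2)*(-91) = -91/2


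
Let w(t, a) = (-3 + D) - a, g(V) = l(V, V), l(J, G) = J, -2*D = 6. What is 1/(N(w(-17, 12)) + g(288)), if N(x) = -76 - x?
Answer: 1/230 ≈ 0.0043478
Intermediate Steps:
D = -3 (D = -½*6 = -3)
g(V) = V
w(t, a) = -6 - a (w(t, a) = (-3 - 3) - a = -6 - a)
1/(N(w(-17, 12)) + g(288)) = 1/((-76 - (-6 - 1*12)) + 288) = 1/((-76 - (-6 - 12)) + 288) = 1/((-76 - 1*(-18)) + 288) = 1/((-76 + 18) + 288) = 1/(-58 + 288) = 1/230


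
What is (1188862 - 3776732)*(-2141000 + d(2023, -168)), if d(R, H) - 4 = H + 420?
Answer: 5539967175280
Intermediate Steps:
d(R, H) = 424 + H (d(R, H) = 4 + (H + 420) = 4 + (420 + H) = 424 + H)
(1188862 - 3776732)*(-2141000 + d(2023, -168)) = (1188862 - 3776732)*(-2141000 + (424 - 168)) = -2587870*(-2141000 + 256) = -2587870*(-2140744) = 5539967175280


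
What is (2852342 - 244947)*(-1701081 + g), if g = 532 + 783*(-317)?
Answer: -5081187080200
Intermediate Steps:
g = -247679 (g = 532 - 248211 = -247679)
(2852342 - 244947)*(-1701081 + g) = (2852342 - 244947)*(-1701081 - 247679) = 2607395*(-1948760) = -5081187080200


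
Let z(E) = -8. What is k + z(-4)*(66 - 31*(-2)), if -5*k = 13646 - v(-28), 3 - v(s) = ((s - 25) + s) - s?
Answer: -3742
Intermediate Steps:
v(s) = 28 - s (v(s) = 3 - (((s - 25) + s) - s) = 3 - (((-25 + s) + s) - s) = 3 - ((-25 + 2*s) - s) = 3 - (-25 + s) = 3 + (25 - s) = 28 - s)
k = -2718 (k = -(13646 - (28 - 1*(-28)))/5 = -(13646 - (28 + 28))/5 = -(13646 - 1*56)/5 = -(13646 - 56)/5 = -⅕*13590 = -2718)
k + z(-4)*(66 - 31*(-2)) = -2718 - 8*(66 - 31*(-2)) = -2718 - 8*(66 + 62) = -2718 - 8*128 = -2718 - 1024 = -3742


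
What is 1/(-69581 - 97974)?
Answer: -1/167555 ≈ -5.9682e-6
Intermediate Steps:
1/(-69581 - 97974) = 1/(-167555) = -1/167555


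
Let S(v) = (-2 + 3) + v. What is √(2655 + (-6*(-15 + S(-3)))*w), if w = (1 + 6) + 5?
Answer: 3*√431 ≈ 62.282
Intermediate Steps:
S(v) = 1 + v
w = 12 (w = 7 + 5 = 12)
√(2655 + (-6*(-15 + S(-3)))*w) = √(2655 - 6*(-15 + (1 - 3))*12) = √(2655 - 6*(-15 - 2)*12) = √(2655 - 6*(-17)*12) = √(2655 + 102*12) = √(2655 + 1224) = √3879 = 3*√431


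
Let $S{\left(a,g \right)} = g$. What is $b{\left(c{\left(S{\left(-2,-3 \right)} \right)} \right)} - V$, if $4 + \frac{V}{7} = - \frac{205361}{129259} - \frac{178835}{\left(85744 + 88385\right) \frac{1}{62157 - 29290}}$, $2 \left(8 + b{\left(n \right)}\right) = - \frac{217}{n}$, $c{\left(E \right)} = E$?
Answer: $\frac{818430331867285}{3462729294} \approx 2.3635 \cdot 10^{5}$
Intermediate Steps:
$b{\left(n \right)} = -8 - \frac{217}{2 n}$ ($b{\left(n \right)} = -8 + \frac{\left(-217\right) \frac{1}{n}}{2} = -8 - \frac{217}{2 n}$)
$V = - \frac{409166399162752}{1731364647}$ ($V = -28 + 7 \left(- \frac{205361}{129259} - \frac{178835}{\left(85744 + 88385\right) \frac{1}{62157 - 29290}}\right) = -28 + 7 \left(\left(-205361\right) \frac{1}{129259} - \frac{178835}{174129 \cdot \frac{1}{32867}}\right) = -28 + 7 \left(- \frac{15797}{9943} - \frac{178835}{174129 \cdot \frac{1}{32867}}\right) = -28 + 7 \left(- \frac{15797}{9943} - \frac{178835}{\frac{174129}{32867}}\right) = -28 + 7 \left(- \frac{15797}{9943} - \frac{5877769945}{174129}\right) = -28 + 7 \left(- \frac{58445417278948}{1731364647}\right) = -28 - \frac{409117920952636}{1731364647} = - \frac{409166399162752}{1731364647} \approx -2.3633 \cdot 10^{5}$)
$b{\left(c{\left(S{\left(-2,-3 \right)} \right)} \right)} - V = \left(-8 - \frac{217}{2 \left(-3\right)}\right) - - \frac{409166399162752}{1731364647} = \left(-8 - - \frac{217}{6}\right) + \frac{409166399162752}{1731364647} = \left(-8 + \frac{217}{6}\right) + \frac{409166399162752}{1731364647} = \frac{169}{6} + \frac{409166399162752}{1731364647} = \frac{818430331867285}{3462729294}$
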